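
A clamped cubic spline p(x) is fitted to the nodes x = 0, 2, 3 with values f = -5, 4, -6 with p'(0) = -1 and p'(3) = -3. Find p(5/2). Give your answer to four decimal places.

-1.4479

Put m_i = p'' at the i-th knot. Here h = (2, 1) and Δ = (9/2, -10), so the interior equations h_(i-1)·m_(i-1) + 2(h_(i-1)+h_i)·m_i + h_i·m_(i+1) = 6(Δ_i − Δ_(i-1)) read
  2·m_0 + 6·m_1 + 1·m_2 = 6(Δ_1 - Δ_0) = -87
Clamped end conditions give two more equations: 2h_0·m_0 + h_0·m_1 = 6(Δ_0 - p'(0)) = 33 and h_1·m_1 + 2h_1·m_2 = 6(p'(3) - Δ_1) = 42.
Solving the tridiagonal system: m_0 = 265/12, m_1 = -83/3, m_2 = 209/6.
On [2, 3], p(x) = 4 - 79/12·(x - 2) - 83/6·(x - 2)² + 125/12·(x - 2)³.
With (x - 2) = 1/2: p(5/2) = -139/96.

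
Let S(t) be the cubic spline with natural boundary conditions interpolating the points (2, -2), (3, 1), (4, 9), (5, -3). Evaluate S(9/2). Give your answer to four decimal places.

5.1250

Let M_i = S''(x_i). Step sizes h_i = 1, 1, 1; slopes of the chords Δ_i = (y_(i+1) - y_i)/h_i = 3, 8, -12.
  1·M_0 + 4·M_1 + 1·M_2 = 6(Δ_1 - Δ_0) = 30
  1·M_1 + 4·M_2 + 1·M_3 = 6(Δ_2 - Δ_1) = -120
Natural end conditions: M_0 = M_3 = 0.
Hence M_0 = 0, M_1 = 16, M_2 = -34, M_3 = 0.
On [4, 5], S(t) = 9 - 2/3·(t - 4) - 17·(t - 4)² + 17/3·(t - 4)³.
With (t - 4) = 1/2: S(9/2) = 41/8.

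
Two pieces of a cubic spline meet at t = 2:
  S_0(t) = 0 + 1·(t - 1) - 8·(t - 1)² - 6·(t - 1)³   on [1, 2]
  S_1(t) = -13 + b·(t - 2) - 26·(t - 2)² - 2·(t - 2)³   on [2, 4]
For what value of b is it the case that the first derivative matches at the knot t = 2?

S_0'(t) = 1 - 16·(t - 1) - 18·(t - 1)², so S_0'(2) = -33. On the right, S_1'(2) = b, so b = -33.

-33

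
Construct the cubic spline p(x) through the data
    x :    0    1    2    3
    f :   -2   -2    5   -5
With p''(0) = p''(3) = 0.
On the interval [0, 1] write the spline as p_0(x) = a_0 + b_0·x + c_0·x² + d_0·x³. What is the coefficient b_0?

-3

Write M_i for p''(x_i). With h_i = 1, 1, 1 and divided differences Δ_i = 0, 7, -10, the continuity of p' gives the tridiagonal system
  1·M_0 + 4·M_1 + 1·M_2 = 6(Δ_1 - Δ_0) = 42
  1·M_1 + 4·M_2 + 1·M_3 = 6(Δ_2 - Δ_1) = -102
Natural end conditions: M_0 = M_3 = 0.
Forward elimination and back-substitution give M_0 = 0, M_1 = 18, M_2 = -30, M_3 = 0.
On [0, 1], with p_0(x) = a_0 + b_0·x + c_0·x² + d_0·x³: c_0 = M_0/2 = 0, d_0 = (M_1 - M_0)/(6h_0) = 3, b_0 = Δ_0 - h_0(2M_0 + M_1)/6 = -3.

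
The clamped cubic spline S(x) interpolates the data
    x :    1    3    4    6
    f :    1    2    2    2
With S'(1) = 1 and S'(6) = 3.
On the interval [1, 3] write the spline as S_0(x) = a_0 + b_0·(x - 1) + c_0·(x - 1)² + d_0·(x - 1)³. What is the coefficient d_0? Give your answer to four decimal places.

Put M_i = S'' at the i-th knot. Here h = (2, 1, 2) and Δ = (1/2, 0, 0), so the interior equations h_(i-1)·M_(i-1) + 2(h_(i-1)+h_i)·M_i + h_i·M_(i+1) = 6(Δ_i − Δ_(i-1)) read
  2·M_0 + 6·M_1 + 1·M_2 = 6(Δ_1 - Δ_0) = -3
  1·M_1 + 6·M_2 + 2·M_3 = 6(Δ_2 - Δ_1) = 0
Clamped end conditions give two more equations: 2h_0·M_0 + h_0·M_1 = 6(Δ_0 - S'(1)) = -3 and h_2·M_2 + 2h_2·M_3 = 6(S'(6) - Δ_2) = 18.
Forward elimination and back-substitution give M_0 = -25/32, M_1 = 1/16, M_2 = -29/16, M_3 = 173/32.
On [1, 3], with S_0(x) = a_0 + b_0·(x - 1) + c_0·(x - 1)² + d_0·(x - 1)³: c_0 = M_0/2 = -25/64, d_0 = (M_1 - M_0)/(6h_0) = 9/128, b_0 = Δ_0 - h_0(2M_0 + M_1)/6 = 1.

0.0703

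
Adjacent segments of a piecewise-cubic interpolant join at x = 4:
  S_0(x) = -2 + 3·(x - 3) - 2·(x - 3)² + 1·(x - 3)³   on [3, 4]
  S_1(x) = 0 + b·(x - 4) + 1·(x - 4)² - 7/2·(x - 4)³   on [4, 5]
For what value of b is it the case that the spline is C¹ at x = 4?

2

S_0'(x) = 3 - 4·(x - 3) + 3·(x - 3)², so S_0'(4) = 2. On the right, S_1'(4) = b, so b = 2.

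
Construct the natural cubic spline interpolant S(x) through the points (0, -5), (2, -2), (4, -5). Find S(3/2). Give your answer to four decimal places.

With m_i denoting the second derivative at x_i, h_i = 2, 2, and Δ_i = (y_(i+1) − y_i)/h_i = 3/2, -3/2:
  2·m_0 + 8·m_1 + 2·m_2 = 6(Δ_1 - Δ_0) = -18
Natural end conditions: m_0 = m_2 = 0.
Solving the tridiagonal system: m_0 = 0, m_1 = -9/4, m_2 = 0.
On [0, 2], S(x) = -5 + 9/4·x + 0·x² - 3/16·x³.
With x = 3/2: S(3/2) = -289/128.

-2.2578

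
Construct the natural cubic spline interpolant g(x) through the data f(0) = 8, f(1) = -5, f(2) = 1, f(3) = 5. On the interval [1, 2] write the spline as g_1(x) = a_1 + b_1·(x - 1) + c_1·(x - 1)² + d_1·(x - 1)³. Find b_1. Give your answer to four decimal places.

Let M_i = g''(x_i). Step sizes h_i = 1, 1, 1; slopes of the chords Δ_i = (y_(i+1) - y_i)/h_i = -13, 6, 4.
  1·M_0 + 4·M_1 + 1·M_2 = 6(Δ_1 - Δ_0) = 114
  1·M_1 + 4·M_2 + 1·M_3 = 6(Δ_2 - Δ_1) = -12
Natural end conditions: M_0 = M_3 = 0.
Solving the tridiagonal system: M_0 = 0, M_1 = 156/5, M_2 = -54/5, M_3 = 0.
On [1, 2], with g_1(x) = a_1 + b_1·(x - 1) + c_1·(x - 1)² + d_1·(x - 1)³: c_1 = M_1/2 = 78/5, d_1 = (M_2 - M_1)/(6h_1) = -7, b_1 = Δ_1 - h_1(2M_1 + M_2)/6 = -13/5.

-2.6000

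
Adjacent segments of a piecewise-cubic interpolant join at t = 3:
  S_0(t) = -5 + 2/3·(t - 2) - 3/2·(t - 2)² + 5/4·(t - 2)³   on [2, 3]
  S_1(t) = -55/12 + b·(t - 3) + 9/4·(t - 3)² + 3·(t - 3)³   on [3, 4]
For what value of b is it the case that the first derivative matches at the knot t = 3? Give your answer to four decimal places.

S_0'(t) = 2/3 - 3·(t - 2) + 15/4·(t - 2)², so S_0'(3) = 17/12. On the right, S_1'(3) = b, so b = 17/12.

1.4167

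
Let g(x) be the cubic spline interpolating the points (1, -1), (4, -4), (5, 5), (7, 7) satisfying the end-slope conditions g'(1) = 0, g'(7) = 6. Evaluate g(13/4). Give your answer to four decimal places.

-6.6953

Let M_i = g''(x_i). Step sizes h_i = 3, 1, 2; slopes of the chords Δ_i = (y_(i+1) - y_i)/h_i = -1, 9, 1.
  3·M_0 + 8·M_1 + 1·M_2 = 6(Δ_1 - Δ_0) = 60
  1·M_1 + 6·M_2 + 2·M_3 = 6(Δ_2 - Δ_1) = -48
Clamped end conditions give two more equations: 2h_0·M_0 + h_0·M_1 = 6(Δ_0 - g'(1)) = -6 and h_2·M_2 + 2h_2·M_3 = 6(g'(7) - Δ_2) = 30.
Hence M_0 = -7, M_1 = 12, M_2 = -15, M_3 = 15.
On [1, 4], g(x) = -1 + 0·(x - 1) - 7/2·(x - 1)² + 19/18·(x - 1)³.
With (x - 1) = 9/4: g(13/4) = -857/128.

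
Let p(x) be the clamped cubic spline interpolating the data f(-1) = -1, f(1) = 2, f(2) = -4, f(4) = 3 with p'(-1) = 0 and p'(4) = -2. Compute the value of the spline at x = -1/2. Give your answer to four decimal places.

-0.1152

With M_i denoting the second derivative at x_i, h_i = 2, 1, 2, and Δ_i = (y_(i+1) − y_i)/h_i = 3/2, -6, 7/2:
  2·M_0 + 6·M_1 + 1·M_2 = 6(Δ_1 - Δ_0) = -45
  1·M_1 + 6·M_2 + 2·M_3 = 6(Δ_2 - Δ_1) = 57
Clamped end conditions give two more equations: 2h_0·M_0 + h_0·M_1 = 6(Δ_0 - p'(-1)) = 9 and h_2·M_2 + 2h_2·M_3 = 6(p'(4) - Δ_2) = -33.
Solving: M_0 = 143/16, M_1 = -107/8, M_2 = 139/8, M_3 = -271/16.
On [-1, 1], p(x) = -1 + 0·(x + 1) + 143/32·(x + 1)² - 119/64·(x + 1)³.
With (x + 1) = 1/2: p(-1/2) = -59/512.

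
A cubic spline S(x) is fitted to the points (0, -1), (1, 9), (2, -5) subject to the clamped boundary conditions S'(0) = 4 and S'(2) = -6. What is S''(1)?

With σ_i denoting the second derivative at x_i, h_i = 1, 1, and Δ_i = (y_(i+1) − y_i)/h_i = 10, -14:
  1·σ_0 + 4·σ_1 + 1·σ_2 = 6(Δ_1 - Δ_0) = -144
Clamped end conditions give two more equations: 2h_0·σ_0 + h_0·σ_1 = 6(Δ_0 - S'(0)) = 36 and h_1·σ_1 + 2h_1·σ_2 = 6(S'(2) - Δ_1) = 48.
Solving the tridiagonal system: σ_0 = 49, σ_1 = -62, σ_2 = 55.

-62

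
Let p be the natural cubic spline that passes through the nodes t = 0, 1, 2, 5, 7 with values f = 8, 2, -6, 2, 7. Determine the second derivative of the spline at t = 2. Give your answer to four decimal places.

9.8248

Let M_i = p''(x_i). Step sizes h_i = 1, 1, 3, 2; slopes of the chords Δ_i = (y_(i+1) - y_i)/h_i = -6, -8, 8/3, 5/2.
  1·M_0 + 4·M_1 + 1·M_2 = 6(Δ_1 - Δ_0) = -12
  1·M_1 + 8·M_2 + 3·M_3 = 6(Δ_2 - Δ_1) = 64
  3·M_2 + 10·M_3 + 2·M_4 = 6(Δ_3 - Δ_2) = -1
Natural end conditions: M_0 = M_4 = 0.
Forward elimination and back-substitution give M_0 = 0, M_1 = -1495/274, M_2 = 1346/137, M_3 = -835/274, M_4 = 0.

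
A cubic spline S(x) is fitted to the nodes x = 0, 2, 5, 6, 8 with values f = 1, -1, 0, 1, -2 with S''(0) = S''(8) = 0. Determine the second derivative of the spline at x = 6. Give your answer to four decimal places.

-2.5986

Write M_i for S''(x_i). With h_i = 2, 3, 1, 2 and divided differences Δ_i = -1, 1/3, 1, -3/2, the continuity of S' gives the tridiagonal system
  2·M_0 + 10·M_1 + 3·M_2 = 6(Δ_1 - Δ_0) = 8
  3·M_1 + 8·M_2 + 1·M_3 = 6(Δ_2 - Δ_1) = 4
  1·M_2 + 6·M_3 + 2·M_4 = 6(Δ_3 - Δ_2) = -15
Natural end conditions: M_0 = M_4 = 0.
Forward elimination and back-substitution give M_0 = 0, M_1 = 259/416, M_2 = 123/208, M_3 = -1081/416, M_4 = 0.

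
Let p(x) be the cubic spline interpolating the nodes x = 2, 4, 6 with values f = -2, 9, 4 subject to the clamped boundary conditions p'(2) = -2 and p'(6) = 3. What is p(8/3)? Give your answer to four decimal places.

-0.0370

Write σ_i for p''(x_i). With h_i = 2, 2 and divided differences Δ_i = 11/2, -5/2, the continuity of p' gives the tridiagonal system
  2·σ_0 + 8·σ_1 + 2·σ_2 = 6(Δ_1 - Δ_0) = -48
Clamped end conditions give two more equations: 2h_0·σ_0 + h_0·σ_1 = 6(Δ_0 - p'(2)) = 45 and h_1·σ_1 + 2h_1·σ_2 = 6(p'(6) - Δ_1) = 33.
Hence σ_0 = 37/2, σ_1 = -29/2, σ_2 = 31/2.
On [2, 4], p(x) = -2 - 2·(x - 2) + 37/4·(x - 2)² - 11/4·(x - 2)³.
With (x - 2) = 2/3: p(8/3) = -1/27.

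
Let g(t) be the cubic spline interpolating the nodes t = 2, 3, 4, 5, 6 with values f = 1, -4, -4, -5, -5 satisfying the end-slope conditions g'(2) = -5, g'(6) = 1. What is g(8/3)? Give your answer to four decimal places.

Put M_i = g'' at the i-th knot. Here h = (1, 1, 1, 1) and Δ = (-5, 0, -1, 0), so the interior equations h_(i-1)·M_(i-1) + 2(h_(i-1)+h_i)·M_i + h_i·M_(i+1) = 6(Δ_i − Δ_(i-1)) read
  1·M_0 + 4·M_1 + 1·M_2 = 6(Δ_1 - Δ_0) = 30
  1·M_1 + 4·M_2 + 1·M_3 = 6(Δ_2 - Δ_1) = -6
  1·M_2 + 4·M_3 + 1·M_4 = 6(Δ_3 - Δ_2) = 6
Clamped end conditions give two more equations: 2h_0·M_0 + h_0·M_1 = 6(Δ_0 - g'(2)) = 0 and h_3·M_3 + 2h_3·M_4 = 6(g'(6) - Δ_3) = 6.
Solving the tridiagonal system: M_0 = -69/14, M_1 = 69/7, M_2 = -9/2, M_3 = 15/7, M_4 = 27/14.
On [2, 3], g(t) = 1 - 5·(t - 2) - 69/28·(t - 2)² + 69/28·(t - 2)³.
With (t - 2) = 2/3: g(8/3) = -170/63.

-2.6984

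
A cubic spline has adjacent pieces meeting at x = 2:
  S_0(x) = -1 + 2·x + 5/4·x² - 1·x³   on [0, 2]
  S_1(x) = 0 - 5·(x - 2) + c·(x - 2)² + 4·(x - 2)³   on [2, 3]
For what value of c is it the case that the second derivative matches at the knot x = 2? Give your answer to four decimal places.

-4.7500

S_0''(x) = 5/2 - 6·x, so S_0''(2) = -19/2. On the right, S_1''(2) = 2c, so c = -19/4.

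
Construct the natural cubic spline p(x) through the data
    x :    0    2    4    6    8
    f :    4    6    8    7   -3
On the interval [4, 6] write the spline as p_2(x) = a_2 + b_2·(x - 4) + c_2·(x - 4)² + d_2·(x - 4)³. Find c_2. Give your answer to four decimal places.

Write m_i for p''(x_i). With h_i = 2, 2, 2, 2 and divided differences Δ_i = 1, 1, -1/2, -5, the continuity of p' gives the tridiagonal system
  2·m_0 + 8·m_1 + 2·m_2 = 6(Δ_1 - Δ_0) = 0
  2·m_1 + 8·m_2 + 2·m_3 = 6(Δ_2 - Δ_1) = -9
  2·m_2 + 8·m_3 + 2·m_4 = 6(Δ_3 - Δ_2) = -27
Natural end conditions: m_0 = m_4 = 0.
Hence m_0 = 0, m_1 = 9/112, m_2 = -9/28, m_3 = -369/112, m_4 = 0.
On [4, 6], with p_2(x) = a_2 + b_2·(x - 4) + c_2·(x - 4)² + d_2·(x - 4)³: c_2 = m_2/2 = -9/56, d_2 = (m_3 - m_2)/(6h_2) = -111/448, b_2 = Δ_2 - h_2(2m_2 + m_3)/6 = 13/16.

-0.1607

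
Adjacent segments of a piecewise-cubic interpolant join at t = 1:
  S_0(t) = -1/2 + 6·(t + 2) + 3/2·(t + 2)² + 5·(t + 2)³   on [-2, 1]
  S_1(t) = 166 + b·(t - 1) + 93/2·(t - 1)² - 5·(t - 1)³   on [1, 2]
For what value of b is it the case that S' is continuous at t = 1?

150

S_0'(t) = 6 + 3·(t + 2) + 15·(t + 2)², so S_0'(1) = 150. On the right, S_1'(1) = b, so b = 150.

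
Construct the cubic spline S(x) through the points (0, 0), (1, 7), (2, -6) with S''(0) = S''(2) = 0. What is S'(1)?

-3

With m_i denoting the second derivative at x_i, h_i = 1, 1, and Δ_i = (y_(i+1) − y_i)/h_i = 7, -13:
  1·m_0 + 4·m_1 + 1·m_2 = 6(Δ_1 - Δ_0) = -120
Natural end conditions: m_0 = m_2 = 0.
Solving the tridiagonal system: m_0 = 0, m_1 = -30, m_2 = 0.
On [1, 2], S'(x) = b_1 + 2c_1·(x - 1) + 3d_1·(x - 1)² with b_1 = Δ_1 - h_1(2m_1 + m_2)/6 = -3, c_1 = m_1/2 = -15, d_1 = (m_2 - m_1)/(6h_1) = 5. So S'(1) = -3.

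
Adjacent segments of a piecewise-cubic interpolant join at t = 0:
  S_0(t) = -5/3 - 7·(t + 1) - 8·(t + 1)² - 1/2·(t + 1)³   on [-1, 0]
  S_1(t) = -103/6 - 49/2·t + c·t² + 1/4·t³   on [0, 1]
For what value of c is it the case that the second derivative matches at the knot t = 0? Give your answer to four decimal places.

S_0''(t) = -16 - 3·(t + 1), so S_0''(0) = -19. On the right, S_1''(0) = 2c, so c = -19/2.

-9.5000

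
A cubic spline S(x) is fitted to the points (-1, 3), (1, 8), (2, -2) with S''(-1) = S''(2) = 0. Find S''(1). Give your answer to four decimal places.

Write m_i for S''(x_i). With h_i = 2, 1 and divided differences Δ_i = 5/2, -10, the continuity of S' gives the tridiagonal system
  2·m_0 + 6·m_1 + 1·m_2 = 6(Δ_1 - Δ_0) = -75
Natural end conditions: m_0 = m_2 = 0.
Solving the tridiagonal system: m_0 = 0, m_1 = -25/2, m_2 = 0.

-12.5000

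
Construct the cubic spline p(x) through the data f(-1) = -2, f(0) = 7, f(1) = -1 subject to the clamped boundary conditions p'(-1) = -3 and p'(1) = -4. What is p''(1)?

37

Write σ_i for p''(x_i). With h_i = 1, 1 and divided differences Δ_i = 9, -8, the continuity of p' gives the tridiagonal system
  1·σ_0 + 4·σ_1 + 1·σ_2 = 6(Δ_1 - Δ_0) = -102
Clamped end conditions give two more equations: 2h_0·σ_0 + h_0·σ_1 = 6(Δ_0 - p'(-1)) = 72 and h_1·σ_1 + 2h_1·σ_2 = 6(p'(1) - Δ_1) = 24.
Hence σ_0 = 61, σ_1 = -50, σ_2 = 37.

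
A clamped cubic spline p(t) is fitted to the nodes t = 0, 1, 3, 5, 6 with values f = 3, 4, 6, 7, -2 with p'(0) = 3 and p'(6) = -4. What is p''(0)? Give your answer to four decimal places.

Let σ_i = p''(x_i). Step sizes h_i = 1, 2, 2, 1; slopes of the chords Δ_i = (y_(i+1) - y_i)/h_i = 1, 1, 1/2, -9.
  1·σ_0 + 6·σ_1 + 2·σ_2 = 6(Δ_1 - Δ_0) = 0
  2·σ_1 + 8·σ_2 + 2·σ_3 = 6(Δ_2 - Δ_1) = -3
  2·σ_2 + 6·σ_3 + 1·σ_4 = 6(Δ_3 - Δ_2) = -57
Clamped end conditions give two more equations: 2h_0·σ_0 + h_0·σ_1 = 6(Δ_0 - p'(0)) = -12 and h_3·σ_3 + 2h_3·σ_4 = 6(p'(6) - Δ_3) = 30.
Hence σ_0 = -787/132, σ_1 = -5/66, σ_2 = 77/24, σ_3 = -941/66, σ_4 = 2921/132.

-5.9621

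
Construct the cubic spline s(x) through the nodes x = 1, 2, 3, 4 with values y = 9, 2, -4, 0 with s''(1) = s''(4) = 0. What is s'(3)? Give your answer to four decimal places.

-1.2000

With σ_i denoting the second derivative at x_i, h_i = 1, 1, 1, and Δ_i = (y_(i+1) − y_i)/h_i = -7, -6, 4:
  1·σ_0 + 4·σ_1 + 1·σ_2 = 6(Δ_1 - Δ_0) = 6
  1·σ_1 + 4·σ_2 + 1·σ_3 = 6(Δ_2 - Δ_1) = 60
Natural end conditions: σ_0 = σ_3 = 0.
Hence σ_0 = 0, σ_1 = -12/5, σ_2 = 78/5, σ_3 = 0.
On [3, 4], s'(x) = b_2 + 2c_2·(x - 3) + 3d_2·(x - 3)² with b_2 = Δ_2 - h_2(2σ_2 + σ_3)/6 = -6/5, c_2 = σ_2/2 = 39/5, d_2 = (σ_3 - σ_2)/(6h_2) = -13/5. So s'(3) = -6/5.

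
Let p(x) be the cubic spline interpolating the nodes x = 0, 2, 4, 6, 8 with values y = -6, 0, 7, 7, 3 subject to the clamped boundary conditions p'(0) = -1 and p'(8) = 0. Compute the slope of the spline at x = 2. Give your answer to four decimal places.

4.6339

Let M_i = p''(x_i). Step sizes h_i = 2, 2, 2, 2; slopes of the chords Δ_i = (y_(i+1) - y_i)/h_i = 3, 7/2, 0, -2.
  2·M_0 + 8·M_1 + 2·M_2 = 6(Δ_1 - Δ_0) = 3
  2·M_1 + 8·M_2 + 2·M_3 = 6(Δ_2 - Δ_1) = -21
  2·M_2 + 8·M_3 + 2·M_4 = 6(Δ_3 - Δ_2) = -12
Clamped end conditions give two more equations: 2h_0·M_0 + h_0·M_1 = 6(Δ_0 - p'(0)) = 24 and h_3·M_3 + 2h_3·M_4 = 6(p'(8) - Δ_3) = 12.
Solving: M_0 = 713/112, M_1 = -41/56, M_2 = -31/16, M_3 = -113/56, M_4 = 449/112.
On [2, 4], p'(x) = b_1 + 2c_1·(x - 2) + 3d_1·(x - 2)² with b_1 = Δ_1 - h_1(2M_1 + M_2)/6 = 519/112, c_1 = M_1/2 = -41/112, d_1 = (M_2 - M_1)/(6h_1) = -45/448. So p'(2) = 519/112.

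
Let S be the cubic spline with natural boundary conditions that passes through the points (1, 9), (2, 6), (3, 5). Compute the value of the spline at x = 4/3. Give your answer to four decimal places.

Let m_i = S''(x_i). Step sizes h_i = 1, 1; slopes of the chords Δ_i = (y_(i+1) - y_i)/h_i = -3, -1.
  1·m_0 + 4·m_1 + 1·m_2 = 6(Δ_1 - Δ_0) = 12
Natural end conditions: m_0 = m_2 = 0.
Solving: m_0 = 0, m_1 = 3, m_2 = 0.
On [1, 2], S(x) = 9 - 7/2·(x - 1) + 0·(x - 1)² + 1/2·(x - 1)³.
With (x - 1) = 1/3: S(4/3) = 212/27.

7.8519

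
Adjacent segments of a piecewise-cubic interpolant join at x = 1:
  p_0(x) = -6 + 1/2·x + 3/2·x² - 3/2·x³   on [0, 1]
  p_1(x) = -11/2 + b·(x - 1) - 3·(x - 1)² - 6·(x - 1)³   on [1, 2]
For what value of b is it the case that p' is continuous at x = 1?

p_0'(x) = 1/2 + 3·x - 9/2·x², so p_0'(1) = -1. On the right, p_1'(1) = b, so b = -1.

-1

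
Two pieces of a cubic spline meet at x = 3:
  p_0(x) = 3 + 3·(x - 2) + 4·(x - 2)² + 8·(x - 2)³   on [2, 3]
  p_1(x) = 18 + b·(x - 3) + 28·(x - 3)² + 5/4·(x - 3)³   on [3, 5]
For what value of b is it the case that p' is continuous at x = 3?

p_0'(x) = 3 + 8·(x - 2) + 24·(x - 2)², so p_0'(3) = 35. On the right, p_1'(3) = b, so b = 35.

35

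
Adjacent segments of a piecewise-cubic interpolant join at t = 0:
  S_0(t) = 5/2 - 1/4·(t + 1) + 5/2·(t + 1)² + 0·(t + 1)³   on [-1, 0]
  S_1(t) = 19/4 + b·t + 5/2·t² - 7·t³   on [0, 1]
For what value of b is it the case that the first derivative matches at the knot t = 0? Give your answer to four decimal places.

4.7500

S_0'(t) = -1/4 + 5·(t + 1) + 0·(t + 1)², so S_0'(0) = 19/4. On the right, S_1'(0) = b, so b = 19/4.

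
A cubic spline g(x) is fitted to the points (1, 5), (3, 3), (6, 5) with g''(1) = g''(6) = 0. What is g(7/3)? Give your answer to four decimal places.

Put σ_i = g'' at the i-th knot. Here h = (2, 3) and Δ = (-1, 2/3), so the interior equations h_(i-1)·σ_(i-1) + 2(h_(i-1)+h_i)·σ_i + h_i·σ_(i+1) = 6(Δ_i − Δ_(i-1)) read
  2·σ_0 + 10·σ_1 + 3·σ_2 = 6(Δ_1 - Δ_0) = 10
Natural end conditions: σ_0 = σ_2 = 0.
Hence σ_0 = 0, σ_1 = 1, σ_2 = 0.
On [1, 3], g(x) = 5 - 4/3·(x - 1) + 0·(x - 1)² + 1/12·(x - 1)³.
With (x - 1) = 4/3: g(7/3) = 277/81.

3.4198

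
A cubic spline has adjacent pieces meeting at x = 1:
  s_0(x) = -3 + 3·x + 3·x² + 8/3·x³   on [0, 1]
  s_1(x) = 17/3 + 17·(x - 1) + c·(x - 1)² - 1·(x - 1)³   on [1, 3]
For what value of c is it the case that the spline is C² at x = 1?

s_0''(x) = 6 + 16·x, so s_0''(1) = 22. On the right, s_1''(1) = 2c, so c = 11.

11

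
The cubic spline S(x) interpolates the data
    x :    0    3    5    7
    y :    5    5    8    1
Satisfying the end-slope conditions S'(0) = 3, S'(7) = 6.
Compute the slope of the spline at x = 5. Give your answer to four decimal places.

Let m_i = S''(x_i). Step sizes h_i = 3, 2, 2; slopes of the chords Δ_i = (y_(i+1) - y_i)/h_i = 0, 3/2, -7/2.
  3·m_0 + 10·m_1 + 2·m_2 = 6(Δ_1 - Δ_0) = 9
  2·m_1 + 8·m_2 + 2·m_3 = 6(Δ_2 - Δ_1) = -30
Clamped end conditions give two more equations: 2h_0·m_0 + h_0·m_1 = 6(Δ_0 - S'(0)) = -18 and h_2·m_2 + 2h_2·m_3 = 6(S'(7) - Δ_2) = 57.
Forward elimination and back-substitution give m_0 = -192/37, m_1 = 162/37, m_2 = -711/74, m_3 = 705/37.
On [5, 7], S'(x) = b_2 + 2c_2·(x - 5) + 3d_2·(x - 5)² with b_2 = Δ_2 - h_2(2m_2 + m_3)/6 = -255/74, c_2 = m_2/2 = -711/148, d_2 = (m_3 - m_2)/(6h_2) = 707/296. So S'(5) = -255/74.

-3.4459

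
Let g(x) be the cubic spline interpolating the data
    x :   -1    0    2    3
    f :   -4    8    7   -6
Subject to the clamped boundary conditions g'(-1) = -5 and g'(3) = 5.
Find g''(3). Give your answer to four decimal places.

Let M_i = g''(x_i). Step sizes h_i = 1, 2, 1; slopes of the chords Δ_i = (y_(i+1) - y_i)/h_i = 12, -1/2, -13.
  1·M_0 + 6·M_1 + 2·M_2 = 6(Δ_1 - Δ_0) = -75
  2·M_1 + 6·M_2 + 1·M_3 = 6(Δ_2 - Δ_1) = -75
Clamped end conditions give two more equations: 2h_0·M_0 + h_0·M_1 = 6(Δ_0 - g'(-1)) = 102 and h_2·M_2 + 2h_2·M_3 = 6(g'(3) - Δ_2) = 108.
Solving: M_0 = 415/7, M_1 = -116/7, M_2 = -122/7, M_3 = 439/7.

62.7143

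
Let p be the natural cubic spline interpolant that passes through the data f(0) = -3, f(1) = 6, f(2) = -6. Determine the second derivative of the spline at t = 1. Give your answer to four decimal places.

Let M_i = p''(x_i). Step sizes h_i = 1, 1; slopes of the chords Δ_i = (y_(i+1) - y_i)/h_i = 9, -12.
  1·M_0 + 4·M_1 + 1·M_2 = 6(Δ_1 - Δ_0) = -126
Natural end conditions: M_0 = M_2 = 0.
Hence M_0 = 0, M_1 = -63/2, M_2 = 0.

-31.5000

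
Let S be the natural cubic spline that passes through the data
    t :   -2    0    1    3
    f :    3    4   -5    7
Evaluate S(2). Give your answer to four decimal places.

-3.2643

With M_i denoting the second derivative at x_i, h_i = 2, 1, 2, and Δ_i = (y_(i+1) − y_i)/h_i = 1/2, -9, 6:
  2·M_0 + 6·M_1 + 1·M_2 = 6(Δ_1 - Δ_0) = -57
  1·M_1 + 6·M_2 + 2·M_3 = 6(Δ_2 - Δ_1) = 90
Natural end conditions: M_0 = M_3 = 0.
Solving: M_0 = 0, M_1 = -432/35, M_2 = 597/35, M_3 = 0.
On [1, 3], S(t) = -5 - 188/35·(t - 1) + 597/70·(t - 1)² - 199/140·(t - 1)³.
With (t - 1) = 1: S(2) = -457/140.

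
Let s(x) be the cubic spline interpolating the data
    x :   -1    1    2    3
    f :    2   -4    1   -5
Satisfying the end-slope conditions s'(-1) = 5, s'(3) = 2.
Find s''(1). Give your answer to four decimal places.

Let m_i = s''(x_i). Step sizes h_i = 2, 1, 1; slopes of the chords Δ_i = (y_(i+1) - y_i)/h_i = -3, 5, -6.
  2·m_0 + 6·m_1 + 1·m_2 = 6(Δ_1 - Δ_0) = 48
  1·m_1 + 4·m_2 + 1·m_3 = 6(Δ_2 - Δ_1) = -66
Clamped end conditions give two more equations: 2h_0·m_0 + h_0·m_1 = 6(Δ_0 - s'(-1)) = -48 and h_2·m_2 + 2h_2·m_3 = 6(s'(3) - Δ_2) = 48.
Solving: m_0 = -246/11, m_1 = 228/11, m_2 = -348/11, m_3 = 438/11.

20.7273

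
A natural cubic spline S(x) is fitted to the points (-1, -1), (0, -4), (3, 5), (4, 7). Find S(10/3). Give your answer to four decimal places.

5.8418

Let σ_i = S''(x_i). Step sizes h_i = 1, 3, 1; slopes of the chords Δ_i = (y_(i+1) - y_i)/h_i = -3, 3, 2.
  1·σ_0 + 8·σ_1 + 3·σ_2 = 6(Δ_1 - Δ_0) = 36
  3·σ_1 + 8·σ_2 + 1·σ_3 = 6(Δ_2 - Δ_1) = -6
Natural end conditions: σ_0 = σ_3 = 0.
Solving the tridiagonal system: σ_0 = 0, σ_1 = 306/55, σ_2 = -156/55, σ_3 = 0.
On [3, 4], S(x) = 5 + 162/55·(x - 3) - 78/55·(x - 3)² + 26/55·(x - 3)³.
With (x - 3) = 1/3: S(10/3) = 1735/297.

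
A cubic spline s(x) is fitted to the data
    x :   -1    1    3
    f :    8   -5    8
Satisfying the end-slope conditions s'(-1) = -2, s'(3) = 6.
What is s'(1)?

Write M_i for s''(x_i). With h_i = 2, 2 and divided differences Δ_i = -13/2, 13/2, the continuity of s' gives the tridiagonal system
  2·M_0 + 8·M_1 + 2·M_2 = 6(Δ_1 - Δ_0) = 78
Clamped end conditions give two more equations: 2h_0·M_0 + h_0·M_1 = 6(Δ_0 - s'(-1)) = -27 and h_1·M_1 + 2h_1·M_2 = 6(s'(3) - Δ_1) = -3.
Solving the tridiagonal system: M_0 = -29/2, M_1 = 31/2, M_2 = -17/2.
On [1, 3], s'(x) = b_1 + 2c_1·(x - 1) + 3d_1·(x - 1)² with b_1 = Δ_1 - h_1(2M_1 + M_2)/6 = -1, c_1 = M_1/2 = 31/4, d_1 = (M_2 - M_1)/(6h_1) = -2. So s'(1) = -1.

-1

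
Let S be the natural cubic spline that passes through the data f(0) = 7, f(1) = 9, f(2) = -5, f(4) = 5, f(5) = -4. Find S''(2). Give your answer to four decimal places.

32.6557

Write M_i for S''(x_i). With h_i = 1, 1, 2, 1 and divided differences Δ_i = 2, -14, 5, -9, the continuity of S' gives the tridiagonal system
  1·M_0 + 4·M_1 + 1·M_2 = 6(Δ_1 - Δ_0) = -96
  1·M_1 + 6·M_2 + 2·M_3 = 6(Δ_2 - Δ_1) = 114
  2·M_2 + 6·M_3 + 1·M_4 = 6(Δ_3 - Δ_2) = -84
Natural end conditions: M_0 = M_4 = 0.
Solving: M_0 = 0, M_1 = -1962/61, M_2 = 1992/61, M_3 = -1518/61, M_4 = 0.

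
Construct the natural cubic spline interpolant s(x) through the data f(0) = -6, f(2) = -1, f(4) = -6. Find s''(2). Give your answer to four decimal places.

-3.7500

Put M_i = s'' at the i-th knot. Here h = (2, 2) and Δ = (5/2, -5/2), so the interior equations h_(i-1)·M_(i-1) + 2(h_(i-1)+h_i)·M_i + h_i·M_(i+1) = 6(Δ_i − Δ_(i-1)) read
  2·M_0 + 8·M_1 + 2·M_2 = 6(Δ_1 - Δ_0) = -30
Natural end conditions: M_0 = M_2 = 0.
Forward elimination and back-substitution give M_0 = 0, M_1 = -15/4, M_2 = 0.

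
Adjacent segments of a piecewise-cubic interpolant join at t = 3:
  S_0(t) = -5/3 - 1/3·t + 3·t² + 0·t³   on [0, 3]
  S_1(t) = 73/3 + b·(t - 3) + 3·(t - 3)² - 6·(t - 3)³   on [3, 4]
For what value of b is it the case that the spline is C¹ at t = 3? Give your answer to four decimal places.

S_0'(t) = -1/3 + 6·t + 0·t², so S_0'(3) = 53/3. On the right, S_1'(3) = b, so b = 53/3.

17.6667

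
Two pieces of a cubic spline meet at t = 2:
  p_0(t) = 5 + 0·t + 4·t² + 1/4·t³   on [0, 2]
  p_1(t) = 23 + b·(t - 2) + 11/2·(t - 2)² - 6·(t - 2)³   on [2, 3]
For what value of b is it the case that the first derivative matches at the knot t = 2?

p_0'(t) = 0 + 8·t + 3/4·t², so p_0'(2) = 19. On the right, p_1'(2) = b, so b = 19.

19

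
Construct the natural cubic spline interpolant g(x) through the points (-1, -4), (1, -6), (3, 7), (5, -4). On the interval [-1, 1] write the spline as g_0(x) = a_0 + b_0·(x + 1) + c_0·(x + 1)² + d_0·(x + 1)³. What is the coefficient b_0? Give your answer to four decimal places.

With M_i denoting the second derivative at x_i, h_i = 2, 2, 2, and Δ_i = (y_(i+1) − y_i)/h_i = -1, 13/2, -11/2:
  2·M_0 + 8·M_1 + 2·M_2 = 6(Δ_1 - Δ_0) = 45
  2·M_1 + 8·M_2 + 2·M_3 = 6(Δ_2 - Δ_1) = -72
Natural end conditions: M_0 = M_3 = 0.
Solving: M_0 = 0, M_1 = 42/5, M_2 = -111/10, M_3 = 0.
On [-1, 1], with g_0(x) = a_0 + b_0·(x + 1) + c_0·(x + 1)² + d_0·(x + 1)³: c_0 = M_0/2 = 0, d_0 = (M_1 - M_0)/(6h_0) = 7/10, b_0 = Δ_0 - h_0(2M_0 + M_1)/6 = -19/5.

-3.8000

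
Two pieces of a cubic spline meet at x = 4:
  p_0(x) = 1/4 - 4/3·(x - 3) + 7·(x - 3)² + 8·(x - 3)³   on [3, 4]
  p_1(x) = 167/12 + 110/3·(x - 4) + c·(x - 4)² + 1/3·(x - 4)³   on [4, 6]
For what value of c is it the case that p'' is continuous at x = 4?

31

p_0''(x) = 14 + 48·(x - 3), so p_0''(4) = 62. On the right, p_1''(4) = 2c, so c = 31.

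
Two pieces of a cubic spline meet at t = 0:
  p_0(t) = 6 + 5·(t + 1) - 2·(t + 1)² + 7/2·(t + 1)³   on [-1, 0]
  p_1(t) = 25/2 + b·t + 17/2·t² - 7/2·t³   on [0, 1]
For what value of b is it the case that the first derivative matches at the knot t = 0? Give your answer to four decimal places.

11.5000

p_0'(t) = 5 - 4·(t + 1) + 21/2·(t + 1)², so p_0'(0) = 23/2. On the right, p_1'(0) = b, so b = 23/2.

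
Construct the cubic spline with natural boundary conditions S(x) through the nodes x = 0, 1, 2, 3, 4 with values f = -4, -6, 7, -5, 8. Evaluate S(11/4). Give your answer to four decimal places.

With σ_i denoting the second derivative at x_i, h_i = 1, 1, 1, 1, and Δ_i = (y_(i+1) − y_i)/h_i = -2, 13, -12, 13:
  1·σ_0 + 4·σ_1 + 1·σ_2 = 6(Δ_1 - Δ_0) = 90
  1·σ_1 + 4·σ_2 + 1·σ_3 = 6(Δ_2 - Δ_1) = -150
  1·σ_2 + 4·σ_3 + 1·σ_4 = 6(Δ_3 - Δ_2) = 150
Natural end conditions: σ_0 = σ_4 = 0.
Solving the tridiagonal system: σ_0 = 0, σ_1 = 75/2, σ_2 = -60, σ_3 = 105/2, σ_4 = 0.
On [2, 3], S(x) = 7 - 3/4·(x - 2) - 30·(x - 2)² + 75/4·(x - 2)³.
With (x - 2) = 3/4: S(11/4) = -647/256.

-2.5273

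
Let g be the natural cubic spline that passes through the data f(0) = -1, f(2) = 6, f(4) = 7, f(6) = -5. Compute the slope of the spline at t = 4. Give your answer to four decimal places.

Let M_i = g''(x_i). Step sizes h_i = 2, 2, 2; slopes of the chords Δ_i = (y_(i+1) - y_i)/h_i = 7/2, 1/2, -6.
  2·M_0 + 8·M_1 + 2·M_2 = 6(Δ_1 - Δ_0) = -18
  2·M_1 + 8·M_2 + 2·M_3 = 6(Δ_2 - Δ_1) = -39
Natural end conditions: M_0 = M_3 = 0.
Hence M_0 = 0, M_1 = -11/10, M_2 = -23/5, M_3 = 0.
On [4, 6], g'(t) = b_2 + 2c_2·(t - 4) + 3d_2·(t - 4)² with b_2 = Δ_2 - h_2(2M_2 + M_3)/6 = -44/15, c_2 = M_2/2 = -23/10, d_2 = (M_3 - M_2)/(6h_2) = 23/60. So g'(4) = -44/15.

-2.9333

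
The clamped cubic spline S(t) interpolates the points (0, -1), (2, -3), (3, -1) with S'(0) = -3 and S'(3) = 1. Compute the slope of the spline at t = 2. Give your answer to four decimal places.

1.6667

Write m_i for S''(x_i). With h_i = 2, 1 and divided differences Δ_i = -1, 2, the continuity of S' gives the tridiagonal system
  2·m_0 + 6·m_1 + 1·m_2 = 6(Δ_1 - Δ_0) = 18
Clamped end conditions give two more equations: 2h_0·m_0 + h_0·m_1 = 6(Δ_0 - S'(0)) = 12 and h_1·m_1 + 2h_1·m_2 = 6(S'(3) - Δ_1) = -6.
Forward elimination and back-substitution give m_0 = 4/3, m_1 = 10/3, m_2 = -14/3.
On [2, 3], S'(t) = b_1 + 2c_1·(t - 2) + 3d_1·(t - 2)² with b_1 = Δ_1 - h_1(2m_1 + m_2)/6 = 5/3, c_1 = m_1/2 = 5/3, d_1 = (m_2 - m_1)/(6h_1) = -4/3. So S'(2) = 5/3.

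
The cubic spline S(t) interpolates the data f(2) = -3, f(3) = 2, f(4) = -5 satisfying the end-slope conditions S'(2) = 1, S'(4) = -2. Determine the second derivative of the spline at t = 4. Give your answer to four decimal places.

31.5000

Write M_i for S''(x_i). With h_i = 1, 1 and divided differences Δ_i = 5, -7, the continuity of S' gives the tridiagonal system
  1·M_0 + 4·M_1 + 1·M_2 = 6(Δ_1 - Δ_0) = -72
Clamped end conditions give two more equations: 2h_0·M_0 + h_0·M_1 = 6(Δ_0 - S'(2)) = 24 and h_1·M_1 + 2h_1·M_2 = 6(S'(4) - Δ_1) = 30.
Forward elimination and back-substitution give M_0 = 57/2, M_1 = -33, M_2 = 63/2.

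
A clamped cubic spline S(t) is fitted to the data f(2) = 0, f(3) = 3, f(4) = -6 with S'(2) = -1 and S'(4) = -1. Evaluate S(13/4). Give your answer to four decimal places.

1.0781

With M_i denoting the second derivative at x_i, h_i = 1, 1, and Δ_i = (y_(i+1) − y_i)/h_i = 3, -9:
  1·M_0 + 4·M_1 + 1·M_2 = 6(Δ_1 - Δ_0) = -72
Clamped end conditions give two more equations: 2h_0·M_0 + h_0·M_1 = 6(Δ_0 - S'(2)) = 24 and h_1·M_1 + 2h_1·M_2 = 6(S'(4) - Δ_1) = 48.
Hence M_0 = 30, M_1 = -36, M_2 = 42.
On [3, 4], S(t) = 3 - 4·(t - 3) - 18·(t - 3)² + 13·(t - 3)³.
With (t - 3) = 1/4: S(13/4) = 69/64.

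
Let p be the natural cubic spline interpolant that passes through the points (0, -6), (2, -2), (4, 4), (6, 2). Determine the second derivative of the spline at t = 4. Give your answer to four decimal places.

-3.4000

Let M_i = p''(x_i). Step sizes h_i = 2, 2, 2; slopes of the chords Δ_i = (y_(i+1) - y_i)/h_i = 2, 3, -1.
  2·M_0 + 8·M_1 + 2·M_2 = 6(Δ_1 - Δ_0) = 6
  2·M_1 + 8·M_2 + 2·M_3 = 6(Δ_2 - Δ_1) = -24
Natural end conditions: M_0 = M_3 = 0.
Hence M_0 = 0, M_1 = 8/5, M_2 = -17/5, M_3 = 0.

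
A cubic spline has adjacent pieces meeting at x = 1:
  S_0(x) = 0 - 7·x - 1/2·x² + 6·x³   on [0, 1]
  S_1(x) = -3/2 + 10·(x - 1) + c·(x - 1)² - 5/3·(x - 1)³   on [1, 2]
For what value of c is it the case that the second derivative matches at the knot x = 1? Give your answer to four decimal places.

17.5000

S_0''(x) = -1 + 36·x, so S_0''(1) = 35. On the right, S_1''(1) = 2c, so c = 35/2.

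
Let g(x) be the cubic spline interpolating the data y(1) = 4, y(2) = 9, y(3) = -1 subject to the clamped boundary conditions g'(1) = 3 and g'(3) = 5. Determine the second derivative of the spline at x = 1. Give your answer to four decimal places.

29.5000

Put M_i = g'' at the i-th knot. Here h = (1, 1) and Δ = (5, -10), so the interior equations h_(i-1)·M_(i-1) + 2(h_(i-1)+h_i)·M_i + h_i·M_(i+1) = 6(Δ_i − Δ_(i-1)) read
  1·M_0 + 4·M_1 + 1·M_2 = 6(Δ_1 - Δ_0) = -90
Clamped end conditions give two more equations: 2h_0·M_0 + h_0·M_1 = 6(Δ_0 - g'(1)) = 12 and h_1·M_1 + 2h_1·M_2 = 6(g'(3) - Δ_1) = 90.
Solving: M_0 = 59/2, M_1 = -47, M_2 = 137/2.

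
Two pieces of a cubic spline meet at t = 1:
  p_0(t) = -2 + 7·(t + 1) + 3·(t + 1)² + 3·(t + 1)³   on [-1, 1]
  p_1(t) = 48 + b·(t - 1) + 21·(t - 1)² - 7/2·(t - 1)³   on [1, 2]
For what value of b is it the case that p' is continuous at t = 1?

p_0'(t) = 7 + 6·(t + 1) + 9·(t + 1)², so p_0'(1) = 55. On the right, p_1'(1) = b, so b = 55.

55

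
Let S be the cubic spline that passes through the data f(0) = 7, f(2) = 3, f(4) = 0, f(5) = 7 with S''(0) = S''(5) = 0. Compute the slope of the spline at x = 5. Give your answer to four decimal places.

8.5227

Write M_i for S''(x_i). With h_i = 2, 2, 1 and divided differences Δ_i = -2, -3/2, 7, the continuity of S' gives the tridiagonal system
  2·M_0 + 8·M_1 + 2·M_2 = 6(Δ_1 - Δ_0) = 3
  2·M_1 + 6·M_2 + 1·M_3 = 6(Δ_2 - Δ_1) = 51
Natural end conditions: M_0 = M_3 = 0.
Solving: M_0 = 0, M_1 = -21/11, M_2 = 201/22, M_3 = 0.
On [4, 5], S'(x) = b_2 + 2c_2·(x - 4) + 3d_2·(x - 4)² with b_2 = Δ_2 - h_2(2M_2 + M_3)/6 = 87/22, c_2 = M_2/2 = 201/44, d_2 = (M_3 - M_2)/(6h_2) = -67/44. So S'(5) = 375/44.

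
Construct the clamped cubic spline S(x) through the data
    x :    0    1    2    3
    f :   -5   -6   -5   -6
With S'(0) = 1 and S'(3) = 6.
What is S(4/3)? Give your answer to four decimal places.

-5.6074

Write m_i for S''(x_i). With h_i = 1, 1, 1 and divided differences Δ_i = -1, 1, -1, the continuity of S' gives the tridiagonal system
  1·m_0 + 4·m_1 + 1·m_2 = 6(Δ_1 - Δ_0) = 12
  1·m_1 + 4·m_2 + 1·m_3 = 6(Δ_2 - Δ_1) = -12
Clamped end conditions give two more equations: 2h_0·m_0 + h_0·m_1 = 6(Δ_0 - S'(0)) = -12 and h_2·m_2 + 2h_2·m_3 = 6(S'(3) - Δ_2) = 42.
Solving: m_0 = -154/15, m_1 = 128/15, m_2 = -178/15, m_3 = 404/15.
On [1, 2], S(x) = -6 + 2/15·(x - 1) + 64/15·(x - 1)² - 17/5·(x - 1)³.
With (x - 1) = 1/3: S(4/3) = -757/135.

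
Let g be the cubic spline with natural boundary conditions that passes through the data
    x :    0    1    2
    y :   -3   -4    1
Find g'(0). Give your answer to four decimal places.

Let m_i = g''(x_i). Step sizes h_i = 1, 1; slopes of the chords Δ_i = (y_(i+1) - y_i)/h_i = -1, 5.
  1·m_0 + 4·m_1 + 1·m_2 = 6(Δ_1 - Δ_0) = 36
Natural end conditions: m_0 = m_2 = 0.
Solving the tridiagonal system: m_0 = 0, m_1 = 9, m_2 = 0.
On [0, 1], g'(x) = b_0 + 2c_0·x + 3d_0·x² with b_0 = Δ_0 - h_0(2m_0 + m_1)/6 = -5/2, c_0 = m_0/2 = 0, d_0 = (m_1 - m_0)/(6h_0) = 3/2. So g'(0) = -5/2.

-2.5000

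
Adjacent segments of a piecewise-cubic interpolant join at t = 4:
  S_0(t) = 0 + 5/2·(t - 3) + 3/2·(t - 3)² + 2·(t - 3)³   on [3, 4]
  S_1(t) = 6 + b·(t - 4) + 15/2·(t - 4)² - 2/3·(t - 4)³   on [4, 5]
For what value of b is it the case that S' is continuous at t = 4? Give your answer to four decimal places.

S_0'(t) = 5/2 + 3·(t - 3) + 6·(t - 3)², so S_0'(4) = 23/2. On the right, S_1'(4) = b, so b = 23/2.

11.5000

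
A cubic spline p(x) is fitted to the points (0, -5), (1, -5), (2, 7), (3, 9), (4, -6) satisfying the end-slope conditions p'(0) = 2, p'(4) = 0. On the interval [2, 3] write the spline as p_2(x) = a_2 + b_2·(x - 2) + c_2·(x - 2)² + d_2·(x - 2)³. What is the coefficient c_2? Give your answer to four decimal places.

Put m_i = p'' at the i-th knot. Here h = (1, 1, 1, 1) and Δ = (0, 12, 2, -15), so the interior equations h_(i-1)·m_(i-1) + 2(h_(i-1)+h_i)·m_i + h_i·m_(i+1) = 6(Δ_i − Δ_(i-1)) read
  1·m_0 + 4·m_1 + 1·m_2 = 6(Δ_1 - Δ_0) = 72
  1·m_1 + 4·m_2 + 1·m_3 = 6(Δ_2 - Δ_1) = -60
  1·m_2 + 4·m_3 + 1·m_4 = 6(Δ_3 - Δ_2) = -102
Clamped end conditions give two more equations: 2h_0·m_0 + h_0·m_1 = 6(Δ_0 - p'(0)) = -12 and h_3·m_3 + 2h_3·m_4 = 6(p'(4) - Δ_3) = 90.
Hence m_0 = -527/28, m_1 = 359/14, m_2 = -47/4, m_3 = -541/14, m_4 = 1801/28.
On [2, 3], with p_2(x) = a_2 + b_2·(x - 2) + c_2·(x - 2)² + d_2·(x - 2)³: c_2 = m_2/2 = -47/8, d_2 = (m_3 - m_2)/(6h_2) = -251/56, b_2 = Δ_2 - h_2(2m_2 + m_3)/6 = 173/14.

-5.8750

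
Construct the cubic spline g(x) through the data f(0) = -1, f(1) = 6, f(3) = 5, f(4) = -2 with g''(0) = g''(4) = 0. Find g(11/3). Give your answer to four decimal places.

0.5556

Put m_i = g'' at the i-th knot. Here h = (1, 2, 1) and Δ = (7, -1/2, -7), so the interior equations h_(i-1)·m_(i-1) + 2(h_(i-1)+h_i)·m_i + h_i·m_(i+1) = 6(Δ_i − Δ_(i-1)) read
  1·m_0 + 6·m_1 + 2·m_2 = 6(Δ_1 - Δ_0) = -45
  2·m_1 + 6·m_2 + 1·m_3 = 6(Δ_2 - Δ_1) = -39
Natural end conditions: m_0 = m_3 = 0.
Hence m_0 = 0, m_1 = -6, m_2 = -9/2, m_3 = 0.
On [3, 4], g(x) = 5 - 11/2·(x - 3) - 9/4·(x - 3)² + 3/4·(x - 3)³.
With (x - 3) = 2/3: g(11/3) = 5/9.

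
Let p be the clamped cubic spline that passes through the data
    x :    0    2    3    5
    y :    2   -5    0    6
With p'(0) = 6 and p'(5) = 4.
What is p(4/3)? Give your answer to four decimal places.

Put m_i = p'' at the i-th knot. Here h = (2, 1, 2) and Δ = (-7/2, 5, 3), so the interior equations h_(i-1)·m_(i-1) + 2(h_(i-1)+h_i)·m_i + h_i·m_(i+1) = 6(Δ_i − Δ_(i-1)) read
  2·m_0 + 6·m_1 + 1·m_2 = 6(Δ_1 - Δ_0) = 51
  1·m_1 + 6·m_2 + 2·m_3 = 6(Δ_2 - Δ_1) = -12
Clamped end conditions give two more equations: 2h_0·m_0 + h_0·m_1 = 6(Δ_0 - p'(0)) = -57 and h_2·m_2 + 2h_2·m_3 = 6(p'(5) - Δ_2) = 6.
Forward elimination and back-substitution give m_0 = -731/32, m_1 = 275/16, m_2 = -103/16, m_3 = 151/32.
On [0, 2], p(x) = 2 + 6·x - 731/64·x² + 427/128·x³.
With x = 4/3: p(4/3) = -259/108.

-2.3981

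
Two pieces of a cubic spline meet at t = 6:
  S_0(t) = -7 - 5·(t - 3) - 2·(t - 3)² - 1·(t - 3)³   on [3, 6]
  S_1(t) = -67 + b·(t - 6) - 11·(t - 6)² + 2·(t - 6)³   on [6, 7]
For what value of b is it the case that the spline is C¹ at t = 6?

S_0'(t) = -5 - 4·(t - 3) - 3·(t - 3)², so S_0'(6) = -44. On the right, S_1'(6) = b, so b = -44.

-44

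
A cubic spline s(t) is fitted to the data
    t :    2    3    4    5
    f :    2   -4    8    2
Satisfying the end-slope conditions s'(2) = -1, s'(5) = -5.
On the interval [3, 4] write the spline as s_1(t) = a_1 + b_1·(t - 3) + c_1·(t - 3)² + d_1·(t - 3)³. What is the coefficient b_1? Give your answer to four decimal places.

Write m_i for s''(x_i). With h_i = 1, 1, 1 and divided differences Δ_i = -6, 12, -6, the continuity of s' gives the tridiagonal system
  1·m_0 + 4·m_1 + 1·m_2 = 6(Δ_1 - Δ_0) = 108
  1·m_1 + 4·m_2 + 1·m_3 = 6(Δ_2 - Δ_1) = -108
Clamped end conditions give two more equations: 2h_0·m_0 + h_0·m_1 = 6(Δ_0 - s'(2)) = -30 and h_2·m_2 + 2h_2·m_3 = 6(s'(5) - Δ_2) = 6.
Solving the tridiagonal system: m_0 = -586/15, m_1 = 722/15, m_2 = -682/15, m_3 = 386/15.
On [3, 4], with s_1(t) = a_1 + b_1·(t - 3) + c_1·(t - 3)² + d_1·(t - 3)³: c_1 = m_1/2 = 361/15, d_1 = (m_2 - m_1)/(6h_1) = -78/5, b_1 = Δ_1 - h_1(2m_1 + m_2)/6 = 53/15.

3.5333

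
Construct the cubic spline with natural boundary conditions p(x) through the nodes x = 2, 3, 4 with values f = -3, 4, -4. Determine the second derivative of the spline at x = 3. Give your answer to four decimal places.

-22.5000

With σ_i denoting the second derivative at x_i, h_i = 1, 1, and Δ_i = (y_(i+1) − y_i)/h_i = 7, -8:
  1·σ_0 + 4·σ_1 + 1·σ_2 = 6(Δ_1 - Δ_0) = -90
Natural end conditions: σ_0 = σ_2 = 0.
Hence σ_0 = 0, σ_1 = -45/2, σ_2 = 0.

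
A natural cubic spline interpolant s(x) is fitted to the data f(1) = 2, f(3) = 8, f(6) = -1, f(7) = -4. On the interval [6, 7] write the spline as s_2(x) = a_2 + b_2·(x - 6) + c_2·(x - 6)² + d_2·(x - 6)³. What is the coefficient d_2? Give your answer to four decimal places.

-0.2535

Write M_i for s''(x_i). With h_i = 2, 3, 1 and divided differences Δ_i = 3, -3, -3, the continuity of s' gives the tridiagonal system
  2·M_0 + 10·M_1 + 3·M_2 = 6(Δ_1 - Δ_0) = -36
  3·M_1 + 8·M_2 + 1·M_3 = 6(Δ_2 - Δ_1) = 0
Natural end conditions: M_0 = M_3 = 0.
Solving: M_0 = 0, M_1 = -288/71, M_2 = 108/71, M_3 = 0.
On [6, 7], with s_2(x) = a_2 + b_2·(x - 6) + c_2·(x - 6)² + d_2·(x - 6)³: c_2 = M_2/2 = 54/71, d_2 = (M_3 - M_2)/(6h_2) = -18/71, b_2 = Δ_2 - h_2(2M_2 + M_3)/6 = -249/71.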